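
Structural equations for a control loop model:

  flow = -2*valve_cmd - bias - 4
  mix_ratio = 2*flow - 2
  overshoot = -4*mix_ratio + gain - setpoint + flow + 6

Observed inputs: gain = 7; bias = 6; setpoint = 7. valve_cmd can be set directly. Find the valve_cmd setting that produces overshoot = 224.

valve_cmd = 10

Substituting into the flow equation gives flow = -2*valve_cmd - 10.
So mix_ratio = -4*valve_cmd - 22.
Substituting into the overshoot equation gives overshoot = 14*valve_cmd + 84.
Solve 14*valve_cmd + 84 = 224: valve_cmd = (224 - 84) / 14 = 10.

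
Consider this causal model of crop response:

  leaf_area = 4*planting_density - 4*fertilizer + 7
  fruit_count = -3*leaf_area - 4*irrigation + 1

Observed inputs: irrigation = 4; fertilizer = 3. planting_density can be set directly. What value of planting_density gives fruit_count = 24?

planting_density = -2

Substituting into the leaf_area equation gives leaf_area = 4*planting_density - 5.
Substituting into the fruit_count equation gives fruit_count = -12*planting_density.
Solve -12*planting_density = 24: planting_density = 24 / -12 = -2.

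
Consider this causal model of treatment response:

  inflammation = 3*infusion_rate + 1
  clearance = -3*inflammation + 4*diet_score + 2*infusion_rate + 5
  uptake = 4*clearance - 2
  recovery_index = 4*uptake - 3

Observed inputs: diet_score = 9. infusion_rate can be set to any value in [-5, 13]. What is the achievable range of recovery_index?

Substituting into the clearance equation gives clearance = -7*infusion_rate + 38.
So uptake = -28*infusion_rate + 150.
recovery_index becomes -112*infusion_rate + 597.
Linear in infusion_rate, so extremes are at the endpoints: infusion_rate = -5 gives recovery_index = 1157; infusion_rate = 13 gives recovery_index = -859.

-859 to 1157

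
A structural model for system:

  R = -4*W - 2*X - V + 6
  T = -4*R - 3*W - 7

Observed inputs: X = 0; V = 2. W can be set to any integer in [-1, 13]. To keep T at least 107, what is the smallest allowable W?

W = 10

Substituting into the R equation gives R = -4*W + 4.
T becomes 13*W - 23.
Require 13*W - 23 ≥ 107, so W ≥ 10.
The smallest integer in [-1, 13] satisfying this is 10.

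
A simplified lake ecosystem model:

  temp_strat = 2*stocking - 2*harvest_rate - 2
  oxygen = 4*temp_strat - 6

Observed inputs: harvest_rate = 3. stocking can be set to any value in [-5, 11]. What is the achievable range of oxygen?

-78 to 50

Substituting into the temp_strat equation gives temp_strat = 2*stocking - 8.
Substituting into the oxygen equation gives oxygen = 8*stocking - 38.
Linear in stocking, so extremes are at the endpoints: stocking = -5 gives oxygen = -78; stocking = 11 gives oxygen = 50.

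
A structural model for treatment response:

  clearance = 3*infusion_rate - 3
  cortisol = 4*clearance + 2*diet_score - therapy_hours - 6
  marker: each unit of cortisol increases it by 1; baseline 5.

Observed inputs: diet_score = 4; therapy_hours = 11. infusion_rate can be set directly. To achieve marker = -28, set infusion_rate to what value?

infusion_rate = -1

Substituting into the cortisol equation gives cortisol = 12*infusion_rate - 21.
Substituting into the marker equation gives marker = 12*infusion_rate - 16.
Solve 12*infusion_rate - 16 = -28: infusion_rate = (-28 + 16) / 12 = -1.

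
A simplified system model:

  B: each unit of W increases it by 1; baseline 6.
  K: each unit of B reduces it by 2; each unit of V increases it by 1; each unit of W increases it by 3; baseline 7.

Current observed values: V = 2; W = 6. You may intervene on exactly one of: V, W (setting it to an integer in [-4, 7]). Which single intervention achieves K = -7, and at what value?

set W = -4

Intervening on V: K = V + 1. Reaching -7 requires V = -8, outside [-4, 7].
Intervening on W: with other inputs at their observed values, K = W - 3. Solving for -7 gives W = -4, within [-4, 7].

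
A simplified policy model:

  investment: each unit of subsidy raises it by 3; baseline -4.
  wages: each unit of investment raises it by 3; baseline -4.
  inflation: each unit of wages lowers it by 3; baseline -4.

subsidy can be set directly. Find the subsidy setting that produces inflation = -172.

subsidy = 8

Substituting into the wages equation gives wages = 9*subsidy - 16.
This gives inflation = -27*subsidy + 44.
Solve -27*subsidy + 44 = -172: subsidy = (-172 - 44) / -27 = 8.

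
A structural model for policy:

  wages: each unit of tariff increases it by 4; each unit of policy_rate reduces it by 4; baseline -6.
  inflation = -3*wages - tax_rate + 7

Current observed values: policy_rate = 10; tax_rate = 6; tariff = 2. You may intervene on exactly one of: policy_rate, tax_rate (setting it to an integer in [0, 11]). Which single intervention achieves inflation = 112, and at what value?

set tax_rate = 9

Intervening on policy_rate: inflation = 12*policy_rate - 5. Reaching 112 requires policy_rate = 39/4, not an integer.
Intervening on tax_rate: with other inputs at their observed values, inflation = -tax_rate + 121. Solving for 112 gives tax_rate = 9, within [0, 11].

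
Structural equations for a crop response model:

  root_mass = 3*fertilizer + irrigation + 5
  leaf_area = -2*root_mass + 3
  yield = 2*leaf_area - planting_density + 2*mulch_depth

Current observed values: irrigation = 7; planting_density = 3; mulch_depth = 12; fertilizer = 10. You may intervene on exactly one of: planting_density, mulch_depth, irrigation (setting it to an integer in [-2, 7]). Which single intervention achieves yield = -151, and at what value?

Intervening on planting_density: yield = -planting_density - 138. Reaching -151 requires planting_density = 13, outside [-2, 7].
Intervening on mulch_depth: with other inputs at their observed values, yield = 2*mulch_depth - 165. Solving for -151 gives mulch_depth = 7, within [-2, 7].
Intervening on irrigation: yield = -4*irrigation - 113. Reaching -151 requires irrigation = 19/2, not an integer.

set mulch_depth = 7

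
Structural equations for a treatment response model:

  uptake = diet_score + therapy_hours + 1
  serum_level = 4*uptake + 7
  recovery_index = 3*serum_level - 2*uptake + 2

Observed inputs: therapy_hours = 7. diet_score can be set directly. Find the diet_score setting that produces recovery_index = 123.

Substituting into the uptake equation gives uptake = diet_score + 8.
serum_level becomes 4*diet_score + 39.
So recovery_index = 10*diet_score + 103.
Solve 10*diet_score + 103 = 123: diet_score = (123 - 103) / 10 = 2.

diet_score = 2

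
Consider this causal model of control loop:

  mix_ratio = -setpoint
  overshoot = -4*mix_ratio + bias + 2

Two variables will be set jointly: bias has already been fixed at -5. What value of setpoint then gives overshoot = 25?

setpoint = 7

With bias held at -5:
Substituting into the overshoot equation gives overshoot = 4*setpoint - 3.
Solve 4*setpoint - 3 = 25: setpoint = (25 + 3) / 4 = 7.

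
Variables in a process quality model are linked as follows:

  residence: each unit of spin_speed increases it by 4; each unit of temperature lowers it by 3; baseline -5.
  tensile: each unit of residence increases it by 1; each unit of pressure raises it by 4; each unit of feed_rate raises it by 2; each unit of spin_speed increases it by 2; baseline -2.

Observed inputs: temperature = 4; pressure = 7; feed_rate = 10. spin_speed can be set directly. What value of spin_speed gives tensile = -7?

Substituting into the residence equation gives residence = 4*spin_speed - 17.
So tensile = 6*spin_speed + 29.
Solve 6*spin_speed + 29 = -7: spin_speed = (-7 - 29) / 6 = -6.

spin_speed = -6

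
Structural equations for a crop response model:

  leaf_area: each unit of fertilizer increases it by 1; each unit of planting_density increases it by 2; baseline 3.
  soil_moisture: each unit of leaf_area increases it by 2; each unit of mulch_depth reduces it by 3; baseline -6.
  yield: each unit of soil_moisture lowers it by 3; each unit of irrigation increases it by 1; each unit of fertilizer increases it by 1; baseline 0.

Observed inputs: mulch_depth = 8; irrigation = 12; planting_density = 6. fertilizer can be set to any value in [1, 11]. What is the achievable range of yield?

-43 to 7

Substituting into the leaf_area equation gives leaf_area = fertilizer + 15.
Substituting into the soil_moisture equation gives soil_moisture = 2*fertilizer.
Substituting into the yield equation gives yield = -5*fertilizer + 12.
Linear in fertilizer, so extremes are at the endpoints: fertilizer = 1 gives yield = 7; fertilizer = 11 gives yield = -43.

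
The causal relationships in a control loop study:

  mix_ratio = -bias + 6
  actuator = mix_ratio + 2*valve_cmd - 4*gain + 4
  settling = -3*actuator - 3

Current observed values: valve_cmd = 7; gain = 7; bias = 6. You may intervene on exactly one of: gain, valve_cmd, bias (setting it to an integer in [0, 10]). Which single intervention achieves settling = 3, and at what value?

set gain = 5

Intervening on gain: with other inputs at their observed values, settling = 12*gain - 57. Solving for 3 gives gain = 5, within [0, 10].
Intervening on valve_cmd: settling = -6*valve_cmd + 69. Reaching 3 requires valve_cmd = 11, outside [0, 10].
Intervening on bias: settling = 3*bias + 9. Reaching 3 requires bias = -2, outside [0, 10].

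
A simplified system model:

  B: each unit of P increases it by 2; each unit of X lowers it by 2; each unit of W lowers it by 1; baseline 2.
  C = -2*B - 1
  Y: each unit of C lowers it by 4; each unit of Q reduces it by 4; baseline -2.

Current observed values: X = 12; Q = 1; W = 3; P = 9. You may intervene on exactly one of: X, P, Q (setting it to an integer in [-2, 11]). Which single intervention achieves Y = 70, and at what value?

Intervening on X: with other inputs at their observed values, Y = -16*X + 134. Solving for 70 gives X = 4, within [-2, 11].
Intervening on P: Y = 16*P - 202. Reaching 70 requires P = 17, outside [-2, 11].
Intervening on Q: Y = -4*Q - 54. Reaching 70 requires Q = -31, outside [-2, 11].

set X = 4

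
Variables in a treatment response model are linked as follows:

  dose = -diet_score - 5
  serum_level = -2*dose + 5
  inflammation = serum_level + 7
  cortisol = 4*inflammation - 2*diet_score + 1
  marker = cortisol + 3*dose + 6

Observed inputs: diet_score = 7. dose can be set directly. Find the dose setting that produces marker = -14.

dose = 11

Intervening on dose fixes its value directly, overriding its dependence on diet_score.
Substituting into the inflammation equation gives inflammation = -2*dose + 12.
Substituting into the cortisol equation gives cortisol = -8*dose + 35.
Substituting into the marker equation gives marker = -5*dose + 41.
Solve -5*dose + 41 = -14: dose = (-14 - 41) / -5 = 11.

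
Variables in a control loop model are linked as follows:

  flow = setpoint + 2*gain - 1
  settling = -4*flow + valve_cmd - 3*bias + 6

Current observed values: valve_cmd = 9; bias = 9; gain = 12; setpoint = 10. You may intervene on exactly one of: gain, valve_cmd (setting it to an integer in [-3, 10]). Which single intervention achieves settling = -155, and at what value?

Intervening on gain: settling = -8*gain - 48. Reaching -155 requires gain = 107/8, not an integer.
Intervening on valve_cmd: with other inputs at their observed values, settling = valve_cmd - 153. Solving for -155 gives valve_cmd = -2, within [-3, 10].

set valve_cmd = -2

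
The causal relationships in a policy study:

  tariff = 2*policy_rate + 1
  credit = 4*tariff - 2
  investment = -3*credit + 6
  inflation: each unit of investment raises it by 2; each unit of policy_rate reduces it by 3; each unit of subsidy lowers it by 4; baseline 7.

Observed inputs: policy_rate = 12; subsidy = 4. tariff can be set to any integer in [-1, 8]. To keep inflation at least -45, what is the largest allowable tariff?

Intervening on tariff fixes its value directly, overriding its dependence on policy_rate.
Substituting into the investment equation gives investment = -12*tariff + 12.
Substituting into the inflation equation gives inflation = -24*tariff - 21.
Require -24*tariff - 21 ≥ -45, so tariff ≤ 1.
The largest integer in [-1, 8] satisfying this is 1.

tariff = 1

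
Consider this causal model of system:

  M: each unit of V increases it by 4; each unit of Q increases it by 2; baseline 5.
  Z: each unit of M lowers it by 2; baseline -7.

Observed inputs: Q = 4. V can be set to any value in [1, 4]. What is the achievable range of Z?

Substituting into the M equation gives M = 4*V + 13.
Substituting into the Z equation gives Z = -8*V - 33.
Linear in V, so extremes are at the endpoints: V = 1 gives Z = -41; V = 4 gives Z = -65.

-65 to -41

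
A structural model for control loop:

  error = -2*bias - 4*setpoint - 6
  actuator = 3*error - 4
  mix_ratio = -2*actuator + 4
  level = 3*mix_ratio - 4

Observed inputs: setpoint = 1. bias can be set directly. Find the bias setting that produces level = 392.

Substituting into the error equation gives error = -2*bias - 10.
Substituting into the actuator equation gives actuator = -6*bias - 34.
Substituting into the mix_ratio equation gives mix_ratio = 12*bias + 72.
Substituting into the level equation gives level = 36*bias + 212.
Solve 36*bias + 212 = 392: bias = (392 - 212) / 36 = 5.

bias = 5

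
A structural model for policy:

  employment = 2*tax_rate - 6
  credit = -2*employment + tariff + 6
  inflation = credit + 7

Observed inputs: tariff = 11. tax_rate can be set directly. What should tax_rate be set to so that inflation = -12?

tax_rate = 12

Substituting into the credit equation gives credit = -4*tax_rate + 29.
Substituting into the inflation equation gives inflation = -4*tax_rate + 36.
Solve -4*tax_rate + 36 = -12: tax_rate = (-12 - 36) / -4 = 12.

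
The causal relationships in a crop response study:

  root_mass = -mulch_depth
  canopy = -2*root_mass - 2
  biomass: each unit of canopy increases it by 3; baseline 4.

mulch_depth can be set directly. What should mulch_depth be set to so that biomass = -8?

mulch_depth = -1

Substituting into the canopy equation gives canopy = 2*mulch_depth - 2.
biomass becomes 6*mulch_depth - 2.
Solve 6*mulch_depth - 2 = -8: mulch_depth = (-8 + 2) / 6 = -1.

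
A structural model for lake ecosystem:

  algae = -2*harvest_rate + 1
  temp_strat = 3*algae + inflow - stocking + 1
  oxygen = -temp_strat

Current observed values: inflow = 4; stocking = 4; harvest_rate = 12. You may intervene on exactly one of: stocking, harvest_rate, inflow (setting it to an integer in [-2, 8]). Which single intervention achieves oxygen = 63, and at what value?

set stocking = -1

Intervening on stocking: with other inputs at their observed values, oxygen = stocking + 64. Solving for 63 gives stocking = -1, within [-2, 8].
Intervening on harvest_rate: oxygen = 6*harvest_rate - 4. Reaching 63 requires harvest_rate = 67/6, not an integer.
Intervening on inflow: oxygen = -inflow + 72. Reaching 63 requires inflow = 9, outside [-2, 8].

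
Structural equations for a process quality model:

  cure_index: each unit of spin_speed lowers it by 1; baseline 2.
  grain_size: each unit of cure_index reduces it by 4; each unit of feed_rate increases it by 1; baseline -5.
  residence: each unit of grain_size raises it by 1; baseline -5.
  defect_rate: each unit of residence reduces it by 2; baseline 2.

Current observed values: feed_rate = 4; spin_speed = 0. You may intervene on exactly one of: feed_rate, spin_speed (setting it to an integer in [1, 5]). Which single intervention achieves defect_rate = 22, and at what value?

Intervening on feed_rate: defect_rate = -2*feed_rate + 38. Reaching 22 requires feed_rate = 8, outside [1, 5].
Intervening on spin_speed: with other inputs at their observed values, defect_rate = -8*spin_speed + 30. Solving for 22 gives spin_speed = 1, within [1, 5].

set spin_speed = 1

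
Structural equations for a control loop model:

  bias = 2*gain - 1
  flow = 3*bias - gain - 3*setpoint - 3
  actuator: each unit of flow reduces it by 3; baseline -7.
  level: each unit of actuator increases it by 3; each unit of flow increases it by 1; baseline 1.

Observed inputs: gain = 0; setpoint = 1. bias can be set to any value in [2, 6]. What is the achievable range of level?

-116 to -20

Intervening on bias fixes its value directly, overriding its dependence on gain.
Substituting into the flow equation gives flow = 3*bias - 6.
Substituting into the actuator equation gives actuator = -9*bias + 11.
level becomes -24*bias + 28.
Linear in bias, so extremes are at the endpoints: bias = 2 gives level = -20; bias = 6 gives level = -116.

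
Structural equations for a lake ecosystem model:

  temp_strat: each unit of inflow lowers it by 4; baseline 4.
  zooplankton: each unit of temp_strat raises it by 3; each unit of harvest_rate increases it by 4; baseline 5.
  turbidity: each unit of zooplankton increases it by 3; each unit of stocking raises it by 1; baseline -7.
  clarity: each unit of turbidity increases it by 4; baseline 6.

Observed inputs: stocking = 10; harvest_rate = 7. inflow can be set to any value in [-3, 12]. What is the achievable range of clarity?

-1170 to 990

Substituting into the zooplankton equation gives zooplankton = -12*inflow + 45.
So turbidity = -36*inflow + 138.
Substituting into the clarity equation gives clarity = -144*inflow + 558.
Linear in inflow, so extremes are at the endpoints: inflow = -3 gives clarity = 990; inflow = 12 gives clarity = -1170.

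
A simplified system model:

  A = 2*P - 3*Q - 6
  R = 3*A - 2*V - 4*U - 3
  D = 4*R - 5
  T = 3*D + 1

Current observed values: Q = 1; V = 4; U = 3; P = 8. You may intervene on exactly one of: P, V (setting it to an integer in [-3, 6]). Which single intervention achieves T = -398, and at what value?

set P = 3

Intervening on P: with other inputs at their observed values, T = 72*P - 614. Solving for -398 gives P = 3, within [-3, 6].
Intervening on V: T = -24*V + 58. Reaching -398 requires V = 19, outside [-3, 6].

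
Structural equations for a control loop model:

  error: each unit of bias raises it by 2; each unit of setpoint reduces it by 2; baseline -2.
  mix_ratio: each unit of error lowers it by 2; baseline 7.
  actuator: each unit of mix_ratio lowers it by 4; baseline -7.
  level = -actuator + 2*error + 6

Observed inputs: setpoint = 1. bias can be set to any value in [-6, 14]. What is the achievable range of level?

-103 to 137

Substituting into the error equation gives error = 2*bias - 4.
Substituting into the mix_ratio equation gives mix_ratio = -4*bias + 15.
Substituting into the actuator equation gives actuator = 16*bias - 67.
level becomes -12*bias + 65.
Linear in bias, so extremes are at the endpoints: bias = -6 gives level = 137; bias = 14 gives level = -103.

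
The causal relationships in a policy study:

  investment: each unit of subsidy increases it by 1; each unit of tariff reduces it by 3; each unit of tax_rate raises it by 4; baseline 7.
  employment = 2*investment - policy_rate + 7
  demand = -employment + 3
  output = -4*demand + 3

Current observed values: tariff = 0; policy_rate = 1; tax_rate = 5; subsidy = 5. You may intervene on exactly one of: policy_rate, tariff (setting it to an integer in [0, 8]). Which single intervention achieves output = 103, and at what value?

Intervening on policy_rate: output = -4*policy_rate + 275. Reaching 103 requires policy_rate = 43, outside [0, 8].
Intervening on tariff: with other inputs at their observed values, output = -24*tariff + 271. Solving for 103 gives tariff = 7, within [0, 8].

set tariff = 7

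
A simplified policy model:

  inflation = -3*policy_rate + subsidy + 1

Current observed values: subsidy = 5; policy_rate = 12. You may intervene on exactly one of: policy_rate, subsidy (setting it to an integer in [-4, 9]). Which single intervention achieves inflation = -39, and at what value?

Intervening on policy_rate: inflation = -3*policy_rate + 6. Reaching -39 requires policy_rate = 15, outside [-4, 9].
Intervening on subsidy: with other inputs at their observed values, inflation = subsidy - 35. Solving for -39 gives subsidy = -4, within [-4, 9].

set subsidy = -4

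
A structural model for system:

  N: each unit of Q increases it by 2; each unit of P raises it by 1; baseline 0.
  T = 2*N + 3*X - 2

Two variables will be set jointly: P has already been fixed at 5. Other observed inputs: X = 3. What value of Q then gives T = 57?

Q = 10

With P held at 5:
Substituting into the N equation gives N = 2*Q + 5.
So T = 4*Q + 17.
Solve 4*Q + 17 = 57: Q = (57 - 17) / 4 = 10.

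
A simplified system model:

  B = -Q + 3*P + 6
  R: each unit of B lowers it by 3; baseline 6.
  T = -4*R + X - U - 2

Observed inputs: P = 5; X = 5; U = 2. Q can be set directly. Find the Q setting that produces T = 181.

Q = 4

Substituting into the B equation gives B = -Q + 21.
Substituting into the R equation gives R = 3*Q - 57.
Substituting into the T equation gives T = -12*Q + 229.
Solve -12*Q + 229 = 181: Q = (181 - 229) / -12 = 4.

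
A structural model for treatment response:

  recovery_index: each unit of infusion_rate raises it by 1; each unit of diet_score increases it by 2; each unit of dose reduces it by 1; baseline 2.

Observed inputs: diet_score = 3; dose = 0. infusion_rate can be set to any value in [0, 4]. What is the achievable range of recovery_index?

Substituting into the recovery_index equation gives recovery_index = infusion_rate + 8.
Linear in infusion_rate, so extremes are at the endpoints: infusion_rate = 0 gives recovery_index = 8; infusion_rate = 4 gives recovery_index = 12.

8 to 12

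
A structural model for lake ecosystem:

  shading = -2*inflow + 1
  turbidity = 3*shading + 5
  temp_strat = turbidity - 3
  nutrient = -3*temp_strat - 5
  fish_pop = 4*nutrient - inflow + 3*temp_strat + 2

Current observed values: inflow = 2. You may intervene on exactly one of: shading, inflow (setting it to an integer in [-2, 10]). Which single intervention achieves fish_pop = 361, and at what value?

Intervening on shading: fish_pop = -27*shading - 38. Reaching 361 requires shading = -133/9, not an integer.
Intervening on inflow: with other inputs at their observed values, fish_pop = 53*inflow - 63. Solving for 361 gives inflow = 8, within [-2, 10].

set inflow = 8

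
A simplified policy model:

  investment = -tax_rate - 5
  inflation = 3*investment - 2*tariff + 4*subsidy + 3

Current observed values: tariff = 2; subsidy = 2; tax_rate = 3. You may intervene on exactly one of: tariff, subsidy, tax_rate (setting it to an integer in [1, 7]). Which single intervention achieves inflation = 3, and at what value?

set subsidy = 7

Intervening on tariff: inflation = -2*tariff - 13. Reaching 3 requires tariff = -8, outside [1, 7].
Intervening on subsidy: with other inputs at their observed values, inflation = 4*subsidy - 25. Solving for 3 gives subsidy = 7, within [1, 7].
Intervening on tax_rate: inflation = -3*tax_rate - 8. Reaching 3 requires tax_rate = -11/3, not an integer.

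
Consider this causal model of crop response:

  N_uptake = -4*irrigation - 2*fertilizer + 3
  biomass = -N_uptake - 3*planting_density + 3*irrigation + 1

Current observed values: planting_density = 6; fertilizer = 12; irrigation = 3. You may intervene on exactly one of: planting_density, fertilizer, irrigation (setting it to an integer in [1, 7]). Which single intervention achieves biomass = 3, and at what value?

Intervening on planting_density: biomass = -3*planting_density + 43. Reaching 3 requires planting_density = 40/3, not an integer.
Intervening on fertilizer: with other inputs at their observed values, biomass = 2*fertilizer + 1. Solving for 3 gives fertilizer = 1, within [1, 7].
Intervening on irrigation: biomass = 7*irrigation + 4. Reaching 3 requires irrigation = -1/7, not an integer.

set fertilizer = 1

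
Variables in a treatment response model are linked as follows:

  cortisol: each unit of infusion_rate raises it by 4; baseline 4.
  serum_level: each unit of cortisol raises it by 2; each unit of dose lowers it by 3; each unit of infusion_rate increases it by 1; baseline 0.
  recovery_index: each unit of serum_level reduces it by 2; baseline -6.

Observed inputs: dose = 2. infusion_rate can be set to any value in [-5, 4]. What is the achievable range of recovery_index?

Substituting into the serum_level equation gives serum_level = 9*infusion_rate + 2.
Substituting into the recovery_index equation gives recovery_index = -18*infusion_rate - 10.
Linear in infusion_rate, so extremes are at the endpoints: infusion_rate = -5 gives recovery_index = 80; infusion_rate = 4 gives recovery_index = -82.

-82 to 80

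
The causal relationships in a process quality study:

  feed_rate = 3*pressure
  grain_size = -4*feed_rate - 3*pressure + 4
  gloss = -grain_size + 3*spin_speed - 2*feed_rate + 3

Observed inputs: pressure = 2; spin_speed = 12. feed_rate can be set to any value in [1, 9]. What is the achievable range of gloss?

43 to 59

Intervening on feed_rate fixes its value directly, overriding its dependence on pressure.
Substituting into the grain_size equation gives grain_size = -4*feed_rate - 2.
This gives gloss = 2*feed_rate + 41.
Linear in feed_rate, so extremes are at the endpoints: feed_rate = 1 gives gloss = 43; feed_rate = 9 gives gloss = 59.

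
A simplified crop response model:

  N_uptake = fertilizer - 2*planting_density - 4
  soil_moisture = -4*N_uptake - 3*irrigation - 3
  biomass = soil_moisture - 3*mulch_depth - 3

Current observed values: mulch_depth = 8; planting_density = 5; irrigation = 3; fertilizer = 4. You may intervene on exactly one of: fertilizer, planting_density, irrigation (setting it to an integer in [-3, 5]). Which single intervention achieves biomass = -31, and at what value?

set planting_density = 1

Intervening on fertilizer: biomass = -4*fertilizer + 17. Reaching -31 requires fertilizer = 12, outside [-3, 5].
Intervening on planting_density: with other inputs at their observed values, biomass = 8*planting_density - 39. Solving for -31 gives planting_density = 1, within [-3, 5].
Intervening on irrigation: biomass = -3*irrigation + 10. Reaching -31 requires irrigation = 41/3, not an integer.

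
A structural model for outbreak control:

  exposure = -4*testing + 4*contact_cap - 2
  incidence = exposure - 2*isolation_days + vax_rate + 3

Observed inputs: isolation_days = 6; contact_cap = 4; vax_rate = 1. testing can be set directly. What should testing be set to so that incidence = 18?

Substituting into the exposure equation gives exposure = -4*testing + 14.
Substituting into the incidence equation gives incidence = -4*testing + 6.
Solve -4*testing + 6 = 18: testing = (18 - 6) / -4 = -3.

testing = -3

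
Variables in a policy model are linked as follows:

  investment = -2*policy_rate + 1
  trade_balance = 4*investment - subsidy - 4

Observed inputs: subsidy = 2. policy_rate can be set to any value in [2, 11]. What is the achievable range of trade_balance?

Substituting into the trade_balance equation gives trade_balance = -8*policy_rate - 2.
Linear in policy_rate, so extremes are at the endpoints: policy_rate = 2 gives trade_balance = -18; policy_rate = 11 gives trade_balance = -90.

-90 to -18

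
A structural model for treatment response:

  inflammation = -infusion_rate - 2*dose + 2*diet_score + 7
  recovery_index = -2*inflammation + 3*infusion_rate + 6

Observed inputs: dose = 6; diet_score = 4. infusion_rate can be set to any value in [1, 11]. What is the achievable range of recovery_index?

5 to 55

Substituting into the inflammation equation gives inflammation = -infusion_rate + 3.
So recovery_index = 5*infusion_rate.
Linear in infusion_rate, so extremes are at the endpoints: infusion_rate = 1 gives recovery_index = 5; infusion_rate = 11 gives recovery_index = 55.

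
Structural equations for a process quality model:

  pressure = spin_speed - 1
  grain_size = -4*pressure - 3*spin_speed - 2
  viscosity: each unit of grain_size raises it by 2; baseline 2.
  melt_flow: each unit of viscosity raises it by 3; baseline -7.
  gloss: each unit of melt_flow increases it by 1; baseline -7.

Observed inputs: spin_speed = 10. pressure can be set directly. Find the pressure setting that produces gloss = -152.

pressure = -2

Intervening on pressure fixes its value directly, overriding its dependence on spin_speed.
Substituting into the grain_size equation gives grain_size = -4*pressure - 32.
Substituting into the viscosity equation gives viscosity = -8*pressure - 62.
This gives melt_flow = -24*pressure - 193.
This gives gloss = -24*pressure - 200.
Solve -24*pressure - 200 = -152: pressure = (-152 + 200) / -24 = -2.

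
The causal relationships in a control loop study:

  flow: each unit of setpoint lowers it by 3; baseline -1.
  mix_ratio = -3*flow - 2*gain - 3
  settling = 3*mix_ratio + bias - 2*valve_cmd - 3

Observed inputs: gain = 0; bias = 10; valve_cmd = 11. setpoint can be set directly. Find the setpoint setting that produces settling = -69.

Substituting into the mix_ratio equation gives mix_ratio = 9*setpoint.
Substituting into the settling equation gives settling = 27*setpoint - 15.
Solve 27*setpoint - 15 = -69: setpoint = (-69 + 15) / 27 = -2.

setpoint = -2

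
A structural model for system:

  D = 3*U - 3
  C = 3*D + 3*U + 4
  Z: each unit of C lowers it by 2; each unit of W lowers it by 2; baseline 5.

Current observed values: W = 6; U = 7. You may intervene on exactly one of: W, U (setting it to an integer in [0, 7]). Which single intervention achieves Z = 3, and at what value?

Intervening on W: Z = -2*W - 153. Reaching 3 requires W = -78, outside [0, 7].
Intervening on U: with other inputs at their observed values, Z = -24*U + 3. Solving for 3 gives U = 0, within [0, 7].

set U = 0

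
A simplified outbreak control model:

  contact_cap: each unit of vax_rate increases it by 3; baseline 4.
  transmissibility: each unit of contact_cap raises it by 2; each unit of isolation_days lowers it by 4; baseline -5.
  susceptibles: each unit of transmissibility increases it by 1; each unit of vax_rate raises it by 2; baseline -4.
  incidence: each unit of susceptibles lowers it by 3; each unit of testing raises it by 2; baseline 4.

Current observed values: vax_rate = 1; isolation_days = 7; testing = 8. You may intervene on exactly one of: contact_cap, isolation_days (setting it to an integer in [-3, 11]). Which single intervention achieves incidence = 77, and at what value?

set contact_cap = 8

Intervening on contact_cap: with other inputs at their observed values, incidence = -6*contact_cap + 125. Solving for 77 gives contact_cap = 8, within [-3, 11].
Intervening on isolation_days: incidence = 12*isolation_days - 1. Reaching 77 requires isolation_days = 13/2, not an integer.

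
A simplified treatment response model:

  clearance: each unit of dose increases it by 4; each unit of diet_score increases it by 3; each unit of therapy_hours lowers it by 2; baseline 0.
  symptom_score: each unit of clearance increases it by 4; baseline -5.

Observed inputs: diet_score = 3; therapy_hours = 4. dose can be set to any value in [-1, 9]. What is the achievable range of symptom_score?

-17 to 143

Substituting into the clearance equation gives clearance = 4*dose + 1.
Substituting into the symptom_score equation gives symptom_score = 16*dose - 1.
Linear in dose, so extremes are at the endpoints: dose = -1 gives symptom_score = -17; dose = 9 gives symptom_score = 143.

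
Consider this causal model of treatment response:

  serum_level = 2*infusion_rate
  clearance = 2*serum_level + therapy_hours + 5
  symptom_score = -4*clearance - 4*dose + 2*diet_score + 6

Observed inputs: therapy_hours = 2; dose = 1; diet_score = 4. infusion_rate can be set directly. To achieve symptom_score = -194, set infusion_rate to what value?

infusion_rate = 11

Substituting into the clearance equation gives clearance = 4*infusion_rate + 7.
So symptom_score = -16*infusion_rate - 18.
Solve -16*infusion_rate - 18 = -194: infusion_rate = (-194 + 18) / -16 = 11.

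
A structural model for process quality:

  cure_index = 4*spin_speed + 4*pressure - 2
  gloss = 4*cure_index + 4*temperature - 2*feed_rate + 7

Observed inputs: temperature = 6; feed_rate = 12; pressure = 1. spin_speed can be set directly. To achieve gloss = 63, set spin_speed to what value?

spin_speed = 3

Substituting into the cure_index equation gives cure_index = 4*spin_speed + 2.
Substituting into the gloss equation gives gloss = 16*spin_speed + 15.
Solve 16*spin_speed + 15 = 63: spin_speed = (63 - 15) / 16 = 3.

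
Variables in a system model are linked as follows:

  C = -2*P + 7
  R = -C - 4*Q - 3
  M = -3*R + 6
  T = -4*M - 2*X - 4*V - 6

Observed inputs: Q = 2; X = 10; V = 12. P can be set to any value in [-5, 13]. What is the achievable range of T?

-434 to -2

Substituting into the R equation gives R = 2*P - 18.
M becomes -6*P + 60.
T becomes 24*P - 314.
Linear in P, so extremes are at the endpoints: P = -5 gives T = -434; P = 13 gives T = -2.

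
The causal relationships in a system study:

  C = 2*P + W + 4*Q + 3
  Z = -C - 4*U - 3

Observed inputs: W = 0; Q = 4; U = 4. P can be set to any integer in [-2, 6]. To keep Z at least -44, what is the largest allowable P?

Substituting into the C equation gives C = 2*P + 19.
Z becomes -2*P - 38.
Require -2*P - 38 ≥ -44, so P ≤ 3.
The largest integer in [-2, 6] satisfying this is 3.

P = 3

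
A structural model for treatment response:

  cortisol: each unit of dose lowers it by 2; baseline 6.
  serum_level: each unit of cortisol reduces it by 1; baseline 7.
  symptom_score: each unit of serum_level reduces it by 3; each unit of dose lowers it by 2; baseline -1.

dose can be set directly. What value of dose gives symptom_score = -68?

dose = 8

Substituting into the serum_level equation gives serum_level = 2*dose + 1.
This gives symptom_score = -8*dose - 4.
Solve -8*dose - 4 = -68: dose = (-68 + 4) / -8 = 8.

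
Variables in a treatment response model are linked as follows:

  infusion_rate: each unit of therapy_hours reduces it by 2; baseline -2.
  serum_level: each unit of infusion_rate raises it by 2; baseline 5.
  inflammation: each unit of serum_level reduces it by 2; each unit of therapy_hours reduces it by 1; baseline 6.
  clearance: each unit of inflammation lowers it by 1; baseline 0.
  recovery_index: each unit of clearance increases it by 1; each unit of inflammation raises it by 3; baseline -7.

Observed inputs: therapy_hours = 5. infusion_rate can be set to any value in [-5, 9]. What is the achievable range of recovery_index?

Intervening on infusion_rate fixes its value directly, overriding its dependence on therapy_hours.
Substituting into the inflammation equation gives inflammation = -4*infusion_rate - 9.
Substituting into the clearance equation gives clearance = 4*infusion_rate + 9.
recovery_index becomes -8*infusion_rate - 25.
Linear in infusion_rate, so extremes are at the endpoints: infusion_rate = -5 gives recovery_index = 15; infusion_rate = 9 gives recovery_index = -97.

-97 to 15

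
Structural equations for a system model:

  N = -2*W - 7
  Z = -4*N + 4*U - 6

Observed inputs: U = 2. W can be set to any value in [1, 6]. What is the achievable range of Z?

38 to 78

Substituting into the Z equation gives Z = 8*W + 30.
Linear in W, so extremes are at the endpoints: W = 1 gives Z = 38; W = 6 gives Z = 78.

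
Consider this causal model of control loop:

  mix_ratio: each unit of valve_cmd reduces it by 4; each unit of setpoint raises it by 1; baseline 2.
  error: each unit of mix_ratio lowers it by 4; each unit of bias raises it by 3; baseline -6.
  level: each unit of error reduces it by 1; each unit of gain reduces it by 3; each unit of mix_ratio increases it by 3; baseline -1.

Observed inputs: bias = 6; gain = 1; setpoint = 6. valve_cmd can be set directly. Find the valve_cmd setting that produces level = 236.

valve_cmd = -7

Substituting into the mix_ratio equation gives mix_ratio = -4*valve_cmd + 8.
Substituting into the error equation gives error = 16*valve_cmd - 20.
This gives level = -28*valve_cmd + 40.
Solve -28*valve_cmd + 40 = 236: valve_cmd = (236 - 40) / -28 = -7.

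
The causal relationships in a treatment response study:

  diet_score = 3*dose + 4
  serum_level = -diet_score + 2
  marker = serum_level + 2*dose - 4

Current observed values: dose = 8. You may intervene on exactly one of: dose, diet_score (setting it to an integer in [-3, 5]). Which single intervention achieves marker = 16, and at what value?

set diet_score = -2

Intervening on dose: marker = -dose - 6. Reaching 16 requires dose = -22, outside [-3, 5].
Intervening on diet_score: with other inputs at their observed values, marker = -diet_score + 14. Solving for 16 gives diet_score = -2, within [-3, 5].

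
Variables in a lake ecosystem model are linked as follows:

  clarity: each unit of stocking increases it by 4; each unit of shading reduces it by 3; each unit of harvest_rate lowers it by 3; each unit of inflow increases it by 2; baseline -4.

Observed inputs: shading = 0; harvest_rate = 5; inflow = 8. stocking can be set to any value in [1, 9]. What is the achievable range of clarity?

1 to 33

Substituting into the clarity equation gives clarity = 4*stocking - 3.
Linear in stocking, so extremes are at the endpoints: stocking = 1 gives clarity = 1; stocking = 9 gives clarity = 33.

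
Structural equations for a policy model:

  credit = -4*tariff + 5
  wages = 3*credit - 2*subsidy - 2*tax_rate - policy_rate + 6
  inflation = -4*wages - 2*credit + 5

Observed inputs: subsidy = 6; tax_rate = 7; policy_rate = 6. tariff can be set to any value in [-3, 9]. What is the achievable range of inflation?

Substituting into the wages equation gives wages = -12*tariff - 11.
So inflation = 56*tariff + 39.
Linear in tariff, so extremes are at the endpoints: tariff = -3 gives inflation = -129; tariff = 9 gives inflation = 543.

-129 to 543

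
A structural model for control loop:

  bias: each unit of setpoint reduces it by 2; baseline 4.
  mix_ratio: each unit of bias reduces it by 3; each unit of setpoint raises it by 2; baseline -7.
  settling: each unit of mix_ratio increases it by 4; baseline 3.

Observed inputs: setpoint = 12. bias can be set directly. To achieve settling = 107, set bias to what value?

bias = -3

Intervening on bias fixes its value directly, overriding its dependence on setpoint.
Substituting into the mix_ratio equation gives mix_ratio = -3*bias + 17.
Substituting into the settling equation gives settling = -12*bias + 71.
Solve -12*bias + 71 = 107: bias = (107 - 71) / -12 = -3.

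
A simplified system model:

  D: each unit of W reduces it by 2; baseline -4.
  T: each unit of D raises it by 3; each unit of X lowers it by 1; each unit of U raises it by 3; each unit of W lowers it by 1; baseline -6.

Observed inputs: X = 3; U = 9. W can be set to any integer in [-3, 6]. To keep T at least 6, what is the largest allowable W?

W = 0

Substituting into the T equation gives T = -7*W + 6.
Require -7*W + 6 ≥ 6, so W ≤ 0.
The largest integer in [-3, 6] satisfying this is 0.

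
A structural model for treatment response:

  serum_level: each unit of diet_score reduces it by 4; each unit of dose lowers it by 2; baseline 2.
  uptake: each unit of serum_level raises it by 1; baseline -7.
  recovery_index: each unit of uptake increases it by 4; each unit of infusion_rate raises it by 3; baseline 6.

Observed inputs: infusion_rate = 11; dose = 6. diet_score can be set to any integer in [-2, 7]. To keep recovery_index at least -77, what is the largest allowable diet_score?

Substituting into the serum_level equation gives serum_level = -4*diet_score - 10.
Substituting into the uptake equation gives uptake = -4*diet_score - 17.
Substituting into the recovery_index equation gives recovery_index = -16*diet_score - 29.
Require -16*diet_score - 29 ≥ -77, so diet_score ≤ 3.
The largest integer in [-2, 7] satisfying this is 3.

diet_score = 3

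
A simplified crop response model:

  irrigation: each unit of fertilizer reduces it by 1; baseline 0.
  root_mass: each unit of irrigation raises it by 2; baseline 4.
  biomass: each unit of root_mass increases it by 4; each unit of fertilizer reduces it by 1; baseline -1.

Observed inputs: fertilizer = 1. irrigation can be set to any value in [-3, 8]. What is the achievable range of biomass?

-10 to 78

Intervening on irrigation fixes its value directly, overriding its dependence on fertilizer.
Substituting into the biomass equation gives biomass = 8*irrigation + 14.
Linear in irrigation, so extremes are at the endpoints: irrigation = -3 gives biomass = -10; irrigation = 8 gives biomass = 78.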